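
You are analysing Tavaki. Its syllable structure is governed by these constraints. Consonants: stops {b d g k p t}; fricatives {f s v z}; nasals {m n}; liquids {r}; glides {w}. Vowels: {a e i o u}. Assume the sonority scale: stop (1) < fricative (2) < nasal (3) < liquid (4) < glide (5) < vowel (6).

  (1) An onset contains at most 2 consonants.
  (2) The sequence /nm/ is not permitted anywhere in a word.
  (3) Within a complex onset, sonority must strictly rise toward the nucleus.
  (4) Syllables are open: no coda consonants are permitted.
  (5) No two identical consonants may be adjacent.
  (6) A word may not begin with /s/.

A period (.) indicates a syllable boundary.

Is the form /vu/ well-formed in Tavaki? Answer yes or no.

/vu/ — σ1 onset /v/, coda /∅/ ok → well-formed

yes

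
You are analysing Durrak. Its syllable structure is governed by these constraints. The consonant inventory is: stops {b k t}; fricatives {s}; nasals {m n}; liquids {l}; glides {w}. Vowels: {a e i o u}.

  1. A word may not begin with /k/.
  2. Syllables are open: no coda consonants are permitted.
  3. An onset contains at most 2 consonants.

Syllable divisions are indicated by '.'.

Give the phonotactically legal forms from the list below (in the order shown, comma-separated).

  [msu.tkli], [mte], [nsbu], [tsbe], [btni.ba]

[msu.tkli] — violates constraint 3: syllable 2 onset /tkl/ has 3 consonants (> 2) → phonotactically illegal
[mte] — σ1 onset /mt/ (2C), coda /∅/ ok → phonotactically legal
[nsbu] — violates constraint 3: syllable 1 onset /nsb/ has 3 consonants (> 2) → phonotactically illegal
[tsbe] — violates constraint 3: syllable 1 onset /tsb/ has 3 consonants (> 2) → phonotactically illegal
[btni.ba] — violates constraint 3: syllable 1 onset /btn/ has 3 consonants (> 2) → phonotactically illegal

[mte]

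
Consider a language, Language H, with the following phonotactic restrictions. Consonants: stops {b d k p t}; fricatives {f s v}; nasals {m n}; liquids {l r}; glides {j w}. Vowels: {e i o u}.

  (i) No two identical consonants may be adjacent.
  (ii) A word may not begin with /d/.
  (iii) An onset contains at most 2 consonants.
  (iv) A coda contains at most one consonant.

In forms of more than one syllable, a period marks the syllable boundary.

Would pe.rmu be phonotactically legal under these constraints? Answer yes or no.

pe.rmu — σ1 onset /p/, coda /∅/ ok; σ2 onset /rm/ (2C), coda /∅/ ok → phonotactically legal

yes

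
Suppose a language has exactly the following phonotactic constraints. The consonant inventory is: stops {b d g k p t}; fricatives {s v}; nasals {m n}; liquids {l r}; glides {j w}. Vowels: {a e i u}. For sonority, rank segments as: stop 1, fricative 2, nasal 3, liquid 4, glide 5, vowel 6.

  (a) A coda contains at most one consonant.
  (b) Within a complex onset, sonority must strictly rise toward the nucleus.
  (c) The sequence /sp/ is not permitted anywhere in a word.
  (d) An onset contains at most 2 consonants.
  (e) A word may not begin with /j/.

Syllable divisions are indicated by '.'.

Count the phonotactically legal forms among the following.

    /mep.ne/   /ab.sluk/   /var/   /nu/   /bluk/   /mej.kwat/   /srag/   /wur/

/mep.ne/ — σ1 onset /m/, coda /p/ ok; σ2 onset /n/, coda /∅/ ok → phonotactically legal
/ab.sluk/ — σ1 onset /∅/, coda /b/ ok; σ2 onset /sl/ (2→4 rises), coda /k/ ok → phonotactically legal
/var/ — σ1 onset /v/, coda /r/ ok → phonotactically legal
/nu/ — σ1 onset /n/, coda /∅/ ok → phonotactically legal
/bluk/ — σ1 onset /bl/ (1→4 rises), coda /k/ ok → phonotactically legal
/mej.kwat/ — σ1 onset /m/, coda /j/ ok; σ2 onset /kw/ (1→5 rises), coda /t/ ok → phonotactically legal
/srag/ — σ1 onset /sr/ (2→4 rises), coda /g/ ok → phonotactically legal
/wur/ — σ1 onset /w/, coda /r/ ok → phonotactically legal
Phonotactically legal: /mep.ne/, /ab.sluk/, /var/, /nu/, /bluk/, /mej.kwat/, /srag/, /wur/ → 8.

8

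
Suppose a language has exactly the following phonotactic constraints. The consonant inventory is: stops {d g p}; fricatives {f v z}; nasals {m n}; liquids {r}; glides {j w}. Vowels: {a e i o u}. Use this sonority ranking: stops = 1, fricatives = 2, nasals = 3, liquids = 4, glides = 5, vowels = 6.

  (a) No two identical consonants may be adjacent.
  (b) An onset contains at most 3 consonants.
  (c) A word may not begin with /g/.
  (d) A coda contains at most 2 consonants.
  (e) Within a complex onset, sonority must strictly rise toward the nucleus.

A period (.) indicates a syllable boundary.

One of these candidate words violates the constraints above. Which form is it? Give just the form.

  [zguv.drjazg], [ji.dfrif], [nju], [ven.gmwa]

[zguv.drjazg]

[zguv.drjazg] — violates constraint (e): syllable 1 onset /zg/: /z/ (fricative, 2) → /g/ (stop, 1) does not rise → illicit
[ji.dfrif] — σ1 onset /j/, coda /∅/ ok; σ2 onset /dfr/ (1→2→4 rises), coda /f/ ok → licit
[nju] — σ1 onset /nj/ (3→5 rises), coda /∅/ ok → licit
[ven.gmwa] — σ1 onset /v/, coda /n/ ok; σ2 onset /gmw/ (1→3→5 rises), coda /∅/ ok → licit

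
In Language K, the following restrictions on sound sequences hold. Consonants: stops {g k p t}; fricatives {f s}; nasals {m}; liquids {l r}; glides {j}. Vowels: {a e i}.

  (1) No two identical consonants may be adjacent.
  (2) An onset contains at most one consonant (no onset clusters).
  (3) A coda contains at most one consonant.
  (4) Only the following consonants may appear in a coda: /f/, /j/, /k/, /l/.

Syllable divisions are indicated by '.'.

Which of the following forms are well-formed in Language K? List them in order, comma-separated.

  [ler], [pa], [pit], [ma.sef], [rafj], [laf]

[ler] — violates constraint 4: syllable 1 coda contains /r/, which is not a licensed coda consonant → ill-formed
[pa] — σ1 onset /p/, coda /∅/ ok → well-formed
[pit] — violates constraint 4: syllable 1 coda contains /t/, which is not a licensed coda consonant → ill-formed
[ma.sef] — σ1 onset /m/, coda /∅/ ok; σ2 onset /s/, coda /f/ ok → well-formed
[rafj] — violates constraint 3: syllable 1 coda /fj/ has 2 consonants (> 1) → ill-formed
[laf] — σ1 onset /l/, coda /f/ ok → well-formed

[pa], [ma.sef], [laf]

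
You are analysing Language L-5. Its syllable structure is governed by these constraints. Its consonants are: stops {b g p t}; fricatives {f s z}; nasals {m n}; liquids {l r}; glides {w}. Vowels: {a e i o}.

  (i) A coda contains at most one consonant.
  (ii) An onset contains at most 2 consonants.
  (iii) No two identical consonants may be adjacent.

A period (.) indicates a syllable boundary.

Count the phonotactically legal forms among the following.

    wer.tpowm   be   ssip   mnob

wer.tpowm — violates constraint (i): syllable 2 coda /wm/ has 2 consonants (> 1) → phonotactically illegal
be — σ1 onset /b/, coda /∅/ ok → phonotactically legal
ssip — violates constraint (iii): adjacent identical consonants /ss/ → phonotactically illegal
mnob — σ1 onset /mn/ (2C), coda /b/ ok → phonotactically legal
Phonotactically legal: be, mnob → 2.

2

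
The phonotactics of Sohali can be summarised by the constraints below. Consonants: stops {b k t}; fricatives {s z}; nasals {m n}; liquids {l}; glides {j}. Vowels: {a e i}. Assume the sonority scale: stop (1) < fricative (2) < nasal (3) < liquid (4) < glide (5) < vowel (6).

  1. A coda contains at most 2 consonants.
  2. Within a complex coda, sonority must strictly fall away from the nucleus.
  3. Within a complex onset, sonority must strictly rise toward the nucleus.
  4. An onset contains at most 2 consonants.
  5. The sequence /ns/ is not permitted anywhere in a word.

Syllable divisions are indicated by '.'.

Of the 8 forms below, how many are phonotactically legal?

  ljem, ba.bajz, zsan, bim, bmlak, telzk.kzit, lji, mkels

ljem — σ1 onset /lj/ (4→5 rises), coda /m/ ok → phonotactically legal
ba.bajz — σ1 onset /b/, coda /∅/ ok; σ2 onset /b/, coda /jz/ (5→2 falls) ok → phonotactically legal
zsan — violates constraint 3: syllable 1 onset /zs/: /z/ (fricative, 2) → /s/ (fricative, 2) does not rise → phonotactically illegal
bim — σ1 onset /b/, coda /m/ ok → phonotactically legal
bmlak — violates constraint 4: syllable 1 onset /bml/ has 3 consonants (> 2) → phonotactically illegal
telzk.kzit — violates constraint 1: syllable 1 coda /lzk/ has 3 consonants (> 2) → phonotactically illegal
lji — σ1 onset /lj/ (4→5 rises), coda /∅/ ok → phonotactically legal
mkels — violates constraint 3: syllable 1 onset /mk/: /m/ (nasal, 3) → /k/ (stop, 1) does not rise → phonotactically illegal
Phonotactically legal: ljem, ba.bajz, bim, lji → 4.

4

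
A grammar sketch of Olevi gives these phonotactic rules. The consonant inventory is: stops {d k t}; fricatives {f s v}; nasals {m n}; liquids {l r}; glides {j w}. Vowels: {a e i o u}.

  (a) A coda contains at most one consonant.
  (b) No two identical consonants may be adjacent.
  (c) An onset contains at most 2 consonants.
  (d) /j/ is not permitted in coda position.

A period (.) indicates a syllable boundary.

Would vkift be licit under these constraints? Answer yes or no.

vkift — violates constraint (a): syllable 1 coda /ft/ has 2 consonants (> 1) → illicit

no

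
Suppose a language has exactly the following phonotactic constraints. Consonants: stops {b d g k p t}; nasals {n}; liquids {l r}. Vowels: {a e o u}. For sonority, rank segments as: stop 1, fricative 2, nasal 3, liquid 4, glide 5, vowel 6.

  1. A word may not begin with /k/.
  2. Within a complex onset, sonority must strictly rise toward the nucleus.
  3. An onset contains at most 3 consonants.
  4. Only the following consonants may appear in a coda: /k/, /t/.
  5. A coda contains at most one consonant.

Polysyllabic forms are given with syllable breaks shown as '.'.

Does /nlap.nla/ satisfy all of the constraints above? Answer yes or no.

no

/nlap.nla/ — violates constraint 4: syllable 1 coda contains /p/, which is not a licensed coda consonant → not permitted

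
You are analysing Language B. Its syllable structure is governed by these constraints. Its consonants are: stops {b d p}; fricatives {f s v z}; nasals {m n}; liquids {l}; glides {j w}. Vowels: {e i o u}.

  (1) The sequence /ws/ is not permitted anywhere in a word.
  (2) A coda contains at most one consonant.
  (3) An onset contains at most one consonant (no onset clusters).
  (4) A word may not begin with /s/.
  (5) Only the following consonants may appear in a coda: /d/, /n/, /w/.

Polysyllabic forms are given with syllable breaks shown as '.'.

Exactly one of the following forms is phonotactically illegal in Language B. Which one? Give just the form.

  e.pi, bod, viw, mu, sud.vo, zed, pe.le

e.pi — σ1 onset /∅/, coda /∅/ ok; σ2 onset /p/, coda /∅/ ok → phonotactically legal
bod — σ1 onset /b/, coda /d/ ok → phonotactically legal
viw — σ1 onset /v/, coda /w/ ok → phonotactically legal
mu — σ1 onset /m/, coda /∅/ ok → phonotactically legal
sud.vo — violates constraint 4: word begins with /s/ → phonotactically illegal
zed — σ1 onset /z/, coda /d/ ok → phonotactically legal
pe.le — σ1 onset /p/, coda /∅/ ok; σ2 onset /l/, coda /∅/ ok → phonotactically legal

sud.vo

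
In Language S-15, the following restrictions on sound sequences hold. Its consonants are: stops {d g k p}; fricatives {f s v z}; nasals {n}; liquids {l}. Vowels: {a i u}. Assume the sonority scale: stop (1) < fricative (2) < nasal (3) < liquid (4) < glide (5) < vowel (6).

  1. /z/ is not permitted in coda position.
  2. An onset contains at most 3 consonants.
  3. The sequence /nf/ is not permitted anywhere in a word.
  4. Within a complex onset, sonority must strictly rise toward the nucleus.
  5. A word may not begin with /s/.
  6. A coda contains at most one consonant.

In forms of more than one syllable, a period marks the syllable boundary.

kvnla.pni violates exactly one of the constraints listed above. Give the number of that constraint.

kvnla.pni: syllable 1 onset /kvnl/ has 4 consonants (> 3).
This is a violation of constraint 2: "An onset contains at most 3 consonants."
The remaining constraints (1, 3, 4, 5, 6) are satisfied.

2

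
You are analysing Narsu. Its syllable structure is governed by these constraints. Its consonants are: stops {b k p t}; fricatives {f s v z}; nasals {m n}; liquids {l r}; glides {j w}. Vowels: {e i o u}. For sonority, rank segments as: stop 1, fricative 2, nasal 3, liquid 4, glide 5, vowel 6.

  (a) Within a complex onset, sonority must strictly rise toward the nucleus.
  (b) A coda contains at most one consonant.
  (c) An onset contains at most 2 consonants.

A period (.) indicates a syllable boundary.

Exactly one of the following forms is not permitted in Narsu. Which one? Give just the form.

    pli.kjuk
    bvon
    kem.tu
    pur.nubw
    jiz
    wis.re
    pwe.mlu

pur.nubw

pli.kjuk — σ1 onset /pl/ (1→4 rises), coda /∅/ ok; σ2 onset /kj/ (1→5 rises), coda /k/ ok → permitted
bvon — σ1 onset /bv/ (1→2 rises), coda /n/ ok → permitted
kem.tu — σ1 onset /k/, coda /m/ ok; σ2 onset /t/, coda /∅/ ok → permitted
pur.nubw — violates constraint (b): syllable 2 coda /bw/ has 2 consonants (> 1) → not permitted
jiz — σ1 onset /j/, coda /z/ ok → permitted
wis.re — σ1 onset /w/, coda /s/ ok; σ2 onset /r/, coda /∅/ ok → permitted
pwe.mlu — σ1 onset /pw/ (1→5 rises), coda /∅/ ok; σ2 onset /ml/ (3→4 rises), coda /∅/ ok → permitted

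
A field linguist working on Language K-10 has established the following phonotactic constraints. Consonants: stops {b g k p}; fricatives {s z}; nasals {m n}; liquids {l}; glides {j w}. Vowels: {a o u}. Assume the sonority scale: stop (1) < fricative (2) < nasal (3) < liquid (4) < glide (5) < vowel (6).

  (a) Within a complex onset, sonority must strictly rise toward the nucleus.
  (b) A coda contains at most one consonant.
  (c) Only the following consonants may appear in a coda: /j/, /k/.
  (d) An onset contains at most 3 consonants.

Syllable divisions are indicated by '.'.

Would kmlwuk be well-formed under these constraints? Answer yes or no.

kmlwuk — violates constraint (d): syllable 1 onset /kmlw/ has 4 consonants (> 3) → ill-formed

no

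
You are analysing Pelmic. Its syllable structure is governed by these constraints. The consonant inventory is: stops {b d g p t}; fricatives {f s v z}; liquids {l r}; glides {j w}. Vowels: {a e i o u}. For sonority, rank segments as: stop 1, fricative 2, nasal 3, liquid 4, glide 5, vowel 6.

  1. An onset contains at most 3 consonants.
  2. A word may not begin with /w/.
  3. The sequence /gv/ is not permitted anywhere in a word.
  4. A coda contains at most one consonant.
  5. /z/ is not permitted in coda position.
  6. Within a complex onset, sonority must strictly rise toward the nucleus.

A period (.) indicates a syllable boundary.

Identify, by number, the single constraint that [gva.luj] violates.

[gva.luj]: contains banned sequence /gv/.
This is a violation of constraint 3: "The sequence /gv/ is not permitted anywhere in a word."
The remaining constraints (1, 2, 4, 5, 6) are satisfied.

3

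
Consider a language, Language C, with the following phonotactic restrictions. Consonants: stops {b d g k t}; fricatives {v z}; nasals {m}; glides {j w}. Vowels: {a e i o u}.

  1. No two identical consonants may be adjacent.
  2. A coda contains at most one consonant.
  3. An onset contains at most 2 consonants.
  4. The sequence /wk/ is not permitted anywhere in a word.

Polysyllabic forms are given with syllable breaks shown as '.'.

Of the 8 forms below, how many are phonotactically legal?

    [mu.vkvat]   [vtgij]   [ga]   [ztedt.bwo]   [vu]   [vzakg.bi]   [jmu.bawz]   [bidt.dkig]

[mu.vkvat] — violates constraint 3: syllable 2 onset /vkv/ has 3 consonants (> 2) → phonotactically illegal
[vtgij] — violates constraint 3: syllable 1 onset /vtg/ has 3 consonants (> 2) → phonotactically illegal
[ga] — σ1 onset /g/, coda /∅/ ok → phonotactically legal
[ztedt.bwo] — violates constraint 2: syllable 1 coda /dt/ has 2 consonants (> 1) → phonotactically illegal
[vu] — σ1 onset /v/, coda /∅/ ok → phonotactically legal
[vzakg.bi] — violates constraint 2: syllable 1 coda /kg/ has 2 consonants (> 1) → phonotactically illegal
[jmu.bawz] — violates constraint 2: syllable 2 coda /wz/ has 2 consonants (> 1) → phonotactically illegal
[bidt.dkig] — violates constraint 2: syllable 1 coda /dt/ has 2 consonants (> 1) → phonotactically illegal
Phonotactically legal: [ga], [vu] → 2.

2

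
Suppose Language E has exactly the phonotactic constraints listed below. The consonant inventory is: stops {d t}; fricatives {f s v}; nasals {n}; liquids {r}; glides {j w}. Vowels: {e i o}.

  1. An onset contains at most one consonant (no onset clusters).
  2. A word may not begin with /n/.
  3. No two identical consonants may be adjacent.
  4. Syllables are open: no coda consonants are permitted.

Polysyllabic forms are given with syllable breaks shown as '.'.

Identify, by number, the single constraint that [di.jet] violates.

4

[di.jet]: syllable 2 coda /t/ has 1 consonant (> 0).
This is a violation of constraint 4: "Syllables are open: no coda consonants are permitted."
The remaining constraints (1, 2, 3) are satisfied.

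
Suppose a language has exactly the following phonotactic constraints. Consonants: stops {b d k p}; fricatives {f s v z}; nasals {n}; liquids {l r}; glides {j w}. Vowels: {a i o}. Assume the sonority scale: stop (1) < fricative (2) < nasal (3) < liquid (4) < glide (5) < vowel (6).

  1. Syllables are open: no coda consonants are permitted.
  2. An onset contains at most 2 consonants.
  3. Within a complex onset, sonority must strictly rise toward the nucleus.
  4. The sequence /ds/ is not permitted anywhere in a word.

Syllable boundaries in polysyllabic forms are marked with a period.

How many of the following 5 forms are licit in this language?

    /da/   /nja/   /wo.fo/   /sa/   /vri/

/da/ — σ1 onset /d/, coda /∅/ ok → licit
/nja/ — σ1 onset /nj/ (3→5 rises), coda /∅/ ok → licit
/wo.fo/ — σ1 onset /w/, coda /∅/ ok; σ2 onset /f/, coda /∅/ ok → licit
/sa/ — σ1 onset /s/, coda /∅/ ok → licit
/vri/ — σ1 onset /vr/ (2→4 rises), coda /∅/ ok → licit
Licit: /da/, /nja/, /wo.fo/, /sa/, /vri/ → 5.

5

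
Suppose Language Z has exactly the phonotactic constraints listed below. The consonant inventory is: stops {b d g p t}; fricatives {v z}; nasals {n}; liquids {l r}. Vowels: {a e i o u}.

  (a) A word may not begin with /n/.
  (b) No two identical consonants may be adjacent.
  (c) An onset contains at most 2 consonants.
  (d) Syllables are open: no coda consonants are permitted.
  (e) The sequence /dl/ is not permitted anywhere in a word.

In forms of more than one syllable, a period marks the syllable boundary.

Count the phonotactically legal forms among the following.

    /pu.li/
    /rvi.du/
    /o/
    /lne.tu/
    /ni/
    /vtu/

/pu.li/ — σ1 onset /p/, coda /∅/ ok; σ2 onset /l/, coda /∅/ ok → phonotactically legal
/rvi.du/ — σ1 onset /rv/ (2C), coda /∅/ ok; σ2 onset /d/, coda /∅/ ok → phonotactically legal
/o/ — σ1 onset /∅/, coda /∅/ ok → phonotactically legal
/lne.tu/ — σ1 onset /ln/ (2C), coda /∅/ ok; σ2 onset /t/, coda /∅/ ok → phonotactically legal
/ni/ — violates constraint (a): word begins with /n/ → phonotactically illegal
/vtu/ — σ1 onset /vt/ (2C), coda /∅/ ok → phonotactically legal
Phonotactically legal: /pu.li/, /rvi.du/, /o/, /lne.tu/, /vtu/ → 5.

5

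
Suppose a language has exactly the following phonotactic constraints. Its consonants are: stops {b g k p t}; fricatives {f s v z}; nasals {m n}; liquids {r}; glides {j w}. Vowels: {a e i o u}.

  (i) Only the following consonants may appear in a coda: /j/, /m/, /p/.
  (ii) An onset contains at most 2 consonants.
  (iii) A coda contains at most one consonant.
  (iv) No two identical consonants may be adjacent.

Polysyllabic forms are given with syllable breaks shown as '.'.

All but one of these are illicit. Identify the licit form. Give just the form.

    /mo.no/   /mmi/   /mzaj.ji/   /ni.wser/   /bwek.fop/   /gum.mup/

/mo.no/

/mo.no/ — σ1 onset /m/, coda /∅/ ok; σ2 onset /n/, coda /∅/ ok → licit
/mmi/ — violates constraint (iv): adjacent identical consonants /mm/ → illicit
/mzaj.ji/ — violates constraint (iv): adjacent identical consonants /jj/ → illicit
/ni.wser/ — violates constraint (i): syllable 2 coda contains /r/, which is not a licensed coda consonant → illicit
/bwek.fop/ — violates constraint (i): syllable 1 coda contains /k/, which is not a licensed coda consonant → illicit
/gum.mup/ — violates constraint (iv): adjacent identical consonants /mm/ → illicit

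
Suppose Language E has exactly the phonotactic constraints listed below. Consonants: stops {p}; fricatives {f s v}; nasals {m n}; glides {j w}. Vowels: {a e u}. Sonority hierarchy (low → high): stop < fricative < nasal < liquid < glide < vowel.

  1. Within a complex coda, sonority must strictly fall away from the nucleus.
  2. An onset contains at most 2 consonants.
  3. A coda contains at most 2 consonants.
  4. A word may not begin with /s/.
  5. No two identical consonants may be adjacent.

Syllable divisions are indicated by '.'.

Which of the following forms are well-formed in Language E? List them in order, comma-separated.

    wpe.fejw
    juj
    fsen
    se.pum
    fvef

juj, fsen, fvef

wpe.fejw — violates constraint 1: syllable 2 coda /jw/: /j/ (glide, 5) → /w/ (glide, 5) does not fall → ill-formed
juj — σ1 onset /j/, coda /j/ ok → well-formed
fsen — σ1 onset /fs/ (2C), coda /n/ ok → well-formed
se.pum — violates constraint 4: word begins with /s/ → ill-formed
fvef — σ1 onset /fv/ (2C), coda /f/ ok → well-formed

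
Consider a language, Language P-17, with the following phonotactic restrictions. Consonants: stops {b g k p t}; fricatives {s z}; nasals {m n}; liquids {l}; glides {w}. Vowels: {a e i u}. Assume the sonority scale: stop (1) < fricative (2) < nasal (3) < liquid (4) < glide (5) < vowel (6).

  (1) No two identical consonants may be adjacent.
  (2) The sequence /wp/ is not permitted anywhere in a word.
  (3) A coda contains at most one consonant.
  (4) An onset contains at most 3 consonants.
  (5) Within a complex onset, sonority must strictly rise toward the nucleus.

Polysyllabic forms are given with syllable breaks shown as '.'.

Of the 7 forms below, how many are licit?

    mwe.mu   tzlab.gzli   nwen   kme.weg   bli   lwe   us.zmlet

mwe.mu — σ1 onset /mw/ (3→5 rises), coda /∅/ ok; σ2 onset /m/, coda /∅/ ok → licit
tzlab.gzli — σ1 onset /tzl/ (1→2→4 rises), coda /b/ ok; σ2 onset /gzl/ (1→2→4 rises), coda /∅/ ok → licit
nwen — σ1 onset /nw/ (3→5 rises), coda /n/ ok → licit
kme.weg — σ1 onset /km/ (1→3 rises), coda /∅/ ok; σ2 onset /w/, coda /g/ ok → licit
bli — σ1 onset /bl/ (1→4 rises), coda /∅/ ok → licit
lwe — σ1 onset /lw/ (4→5 rises), coda /∅/ ok → licit
us.zmlet — σ1 onset /∅/, coda /s/ ok; σ2 onset /zml/ (2→3→4 rises), coda /t/ ok → licit
Licit: mwe.mu, tzlab.gzli, nwen, kme.weg, bli, lwe, us.zmlet → 7.

7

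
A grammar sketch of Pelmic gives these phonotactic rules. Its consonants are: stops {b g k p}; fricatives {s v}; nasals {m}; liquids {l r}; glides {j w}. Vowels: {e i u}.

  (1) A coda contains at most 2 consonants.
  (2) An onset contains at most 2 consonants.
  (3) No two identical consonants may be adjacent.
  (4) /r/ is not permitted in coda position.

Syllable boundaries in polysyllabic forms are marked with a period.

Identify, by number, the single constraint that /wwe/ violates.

3

/wwe/: adjacent identical consonants /ww/.
This is a violation of constraint 3: "No two identical consonants may be adjacent."
The remaining constraints (1, 2, 4) are satisfied.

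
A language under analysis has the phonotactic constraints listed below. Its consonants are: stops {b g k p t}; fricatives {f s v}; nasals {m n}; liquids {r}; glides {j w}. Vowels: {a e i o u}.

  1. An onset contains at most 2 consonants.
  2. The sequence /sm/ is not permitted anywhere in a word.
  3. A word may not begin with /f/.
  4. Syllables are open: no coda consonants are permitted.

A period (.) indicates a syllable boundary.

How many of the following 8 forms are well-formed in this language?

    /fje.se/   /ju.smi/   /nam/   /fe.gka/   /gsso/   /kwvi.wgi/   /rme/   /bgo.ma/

2

/fje.se/ — violates constraint 3: word begins with /f/ → ill-formed
/ju.smi/ — violates constraint 2: contains banned sequence /sm/ → ill-formed
/nam/ — violates constraint 4: syllable 1 coda /m/ has 1 consonant (> 0) → ill-formed
/fe.gka/ — violates constraint 3: word begins with /f/ → ill-formed
/gsso/ — violates constraint 1: syllable 1 onset /gss/ has 3 consonants (> 2) → ill-formed
/kwvi.wgi/ — violates constraint 1: syllable 1 onset /kwv/ has 3 consonants (> 2) → ill-formed
/rme/ — σ1 onset /rm/ (2C), coda /∅/ ok → well-formed
/bgo.ma/ — σ1 onset /bg/ (2C), coda /∅/ ok; σ2 onset /m/, coda /∅/ ok → well-formed
Well-formed: /rme/, /bgo.ma/ → 2.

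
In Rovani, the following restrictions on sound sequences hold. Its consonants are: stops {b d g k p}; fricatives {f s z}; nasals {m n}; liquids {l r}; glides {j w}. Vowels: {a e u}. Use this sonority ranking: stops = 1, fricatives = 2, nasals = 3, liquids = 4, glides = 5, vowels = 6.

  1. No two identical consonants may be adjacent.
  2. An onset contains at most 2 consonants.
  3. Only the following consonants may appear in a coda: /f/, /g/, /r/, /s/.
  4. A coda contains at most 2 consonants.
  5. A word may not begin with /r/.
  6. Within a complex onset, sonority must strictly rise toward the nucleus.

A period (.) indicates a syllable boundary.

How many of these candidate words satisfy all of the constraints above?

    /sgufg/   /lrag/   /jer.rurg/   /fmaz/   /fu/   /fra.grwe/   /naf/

/sgufg/ — violates constraint 6: syllable 1 onset /sg/: /s/ (fricative, 2) → /g/ (stop, 1) does not rise → ill-formed
/lrag/ — violates constraint 6: syllable 1 onset /lr/: /l/ (liquid, 4) → /r/ (liquid, 4) does not rise → ill-formed
/jer.rurg/ — violates constraint 1: adjacent identical consonants /rr/ → ill-formed
/fmaz/ — violates constraint 3: syllable 1 coda contains /z/, which is not a licensed coda consonant → ill-formed
/fu/ — σ1 onset /f/, coda /∅/ ok → well-formed
/fra.grwe/ — violates constraint 2: syllable 2 onset /grw/ has 3 consonants (> 2) → ill-formed
/naf/ — σ1 onset /n/, coda /f/ ok → well-formed
Well-formed: /fu/, /naf/ → 2.

2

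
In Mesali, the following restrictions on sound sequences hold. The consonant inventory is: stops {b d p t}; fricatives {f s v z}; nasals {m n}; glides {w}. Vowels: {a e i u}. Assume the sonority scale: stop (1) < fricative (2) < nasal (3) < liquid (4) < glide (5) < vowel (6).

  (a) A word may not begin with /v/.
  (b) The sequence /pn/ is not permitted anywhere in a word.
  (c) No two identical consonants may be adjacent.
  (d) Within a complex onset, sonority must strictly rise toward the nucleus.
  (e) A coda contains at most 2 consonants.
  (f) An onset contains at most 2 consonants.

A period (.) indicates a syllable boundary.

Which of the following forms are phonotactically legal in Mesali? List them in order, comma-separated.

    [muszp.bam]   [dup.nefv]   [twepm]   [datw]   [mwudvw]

[twepm], [datw]

[muszp.bam] — violates constraint (e): syllable 1 coda /szp/ has 3 consonants (> 2) → phonotactically illegal
[dup.nefv] — violates constraint (b): contains banned sequence /pn/ → phonotactically illegal
[twepm] — σ1 onset /tw/ (1→5 rises), coda /pm/ (2C) ok → phonotactically legal
[datw] — σ1 onset /d/, coda /tw/ (2C) ok → phonotactically legal
[mwudvw] — violates constraint (e): syllable 1 coda /dvw/ has 3 consonants (> 2) → phonotactically illegal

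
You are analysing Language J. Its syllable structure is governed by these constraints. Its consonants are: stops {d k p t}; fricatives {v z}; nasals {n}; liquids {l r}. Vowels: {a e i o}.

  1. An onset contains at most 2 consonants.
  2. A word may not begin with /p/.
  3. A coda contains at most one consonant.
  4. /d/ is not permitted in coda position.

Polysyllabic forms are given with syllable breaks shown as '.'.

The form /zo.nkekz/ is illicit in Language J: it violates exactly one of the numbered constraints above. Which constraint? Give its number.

/zo.nkekz/: syllable 2 coda /kz/ has 2 consonants (> 1).
This is a violation of constraint 3: "A coda contains at most one consonant."
The remaining constraints (1, 2, 4) are satisfied.

3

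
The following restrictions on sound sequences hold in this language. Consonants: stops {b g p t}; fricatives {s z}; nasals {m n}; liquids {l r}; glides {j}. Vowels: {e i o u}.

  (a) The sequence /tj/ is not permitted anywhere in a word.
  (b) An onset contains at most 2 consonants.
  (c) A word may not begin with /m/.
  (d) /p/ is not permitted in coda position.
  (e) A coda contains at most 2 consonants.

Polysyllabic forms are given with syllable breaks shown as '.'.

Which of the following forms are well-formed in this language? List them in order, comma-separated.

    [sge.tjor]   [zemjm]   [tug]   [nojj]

[sge.tjor] — violates constraint (a): contains banned sequence /tj/ → ill-formed
[zemjm] — violates constraint (e): syllable 1 coda /mjm/ has 3 consonants (> 2) → ill-formed
[tug] — σ1 onset /t/, coda /g/ ok → well-formed
[nojj] — σ1 onset /n/, coda /jj/ (2C) ok → well-formed

[tug], [nojj]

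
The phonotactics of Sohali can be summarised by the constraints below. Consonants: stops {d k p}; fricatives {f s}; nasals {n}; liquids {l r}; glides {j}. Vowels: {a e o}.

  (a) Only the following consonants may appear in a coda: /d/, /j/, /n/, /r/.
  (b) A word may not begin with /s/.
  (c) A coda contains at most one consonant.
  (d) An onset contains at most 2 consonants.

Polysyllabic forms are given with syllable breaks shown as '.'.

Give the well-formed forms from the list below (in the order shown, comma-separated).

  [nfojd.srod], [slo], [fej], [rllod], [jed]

[nfojd.srod] — violates constraint (c): syllable 1 coda /jd/ has 2 consonants (> 1) → ill-formed
[slo] — violates constraint (b): word begins with /s/ → ill-formed
[fej] — σ1 onset /f/, coda /j/ ok → well-formed
[rllod] — violates constraint (d): syllable 1 onset /rll/ has 3 consonants (> 2) → ill-formed
[jed] — σ1 onset /j/, coda /d/ ok → well-formed

[fej], [jed]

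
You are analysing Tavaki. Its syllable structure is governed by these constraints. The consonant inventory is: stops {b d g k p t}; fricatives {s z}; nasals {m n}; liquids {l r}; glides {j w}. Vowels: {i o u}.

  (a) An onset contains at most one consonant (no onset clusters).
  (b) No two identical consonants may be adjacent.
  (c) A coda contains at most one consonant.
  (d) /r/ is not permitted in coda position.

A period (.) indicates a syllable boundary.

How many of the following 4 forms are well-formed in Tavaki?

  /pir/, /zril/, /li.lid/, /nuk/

2

/pir/ — violates constraint (d): syllable 1 coda contains /r/ → ill-formed
/zril/ — violates constraint (a): syllable 1 onset /zr/ has 2 consonants (> 1) → ill-formed
/li.lid/ — σ1 onset /l/, coda /∅/ ok; σ2 onset /l/, coda /d/ ok → well-formed
/nuk/ — σ1 onset /n/, coda /k/ ok → well-formed
Well-formed: /li.lid/, /nuk/ → 2.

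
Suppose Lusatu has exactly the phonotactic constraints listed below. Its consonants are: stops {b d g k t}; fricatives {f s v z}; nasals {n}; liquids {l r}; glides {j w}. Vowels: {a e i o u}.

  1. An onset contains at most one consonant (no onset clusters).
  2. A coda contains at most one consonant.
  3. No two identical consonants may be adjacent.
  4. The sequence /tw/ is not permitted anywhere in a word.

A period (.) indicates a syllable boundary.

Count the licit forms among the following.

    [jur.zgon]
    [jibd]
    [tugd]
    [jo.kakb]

0

[jur.zgon] — violates constraint 1: syllable 2 onset /zg/ has 2 consonants (> 1) → illicit
[jibd] — violates constraint 2: syllable 1 coda /bd/ has 2 consonants (> 1) → illicit
[tugd] — violates constraint 2: syllable 1 coda /gd/ has 2 consonants (> 1) → illicit
[jo.kakb] — violates constraint 2: syllable 2 coda /kb/ has 2 consonants (> 1) → illicit
No form is licit → 0.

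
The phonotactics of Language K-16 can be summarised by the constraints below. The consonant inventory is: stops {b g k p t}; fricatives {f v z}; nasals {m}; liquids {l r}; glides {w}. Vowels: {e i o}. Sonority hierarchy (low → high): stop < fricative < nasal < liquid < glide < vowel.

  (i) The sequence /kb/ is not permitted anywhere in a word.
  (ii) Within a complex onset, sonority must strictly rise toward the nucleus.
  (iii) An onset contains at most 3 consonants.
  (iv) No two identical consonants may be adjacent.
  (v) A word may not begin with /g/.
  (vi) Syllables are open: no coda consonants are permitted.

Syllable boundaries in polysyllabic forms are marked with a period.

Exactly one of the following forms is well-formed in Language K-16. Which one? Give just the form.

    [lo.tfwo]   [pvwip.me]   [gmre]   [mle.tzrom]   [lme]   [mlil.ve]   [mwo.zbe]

[lo.tfwo]

[lo.tfwo] — σ1 onset /l/, coda /∅/ ok; σ2 onset /tfw/ (1→2→5 rises), coda /∅/ ok → well-formed
[pvwip.me] — violates constraint (vi): syllable 1 coda /p/ has 1 consonant (> 0) → ill-formed
[gmre] — violates constraint (v): word begins with /g/ → ill-formed
[mle.tzrom] — violates constraint (vi): syllable 2 coda /m/ has 1 consonant (> 0) → ill-formed
[lme] — violates constraint (ii): syllable 1 onset /lm/: /l/ (liquid, 4) → /m/ (nasal, 3) does not rise → ill-formed
[mlil.ve] — violates constraint (vi): syllable 1 coda /l/ has 1 consonant (> 0) → ill-formed
[mwo.zbe] — violates constraint (ii): syllable 2 onset /zb/: /z/ (fricative, 2) → /b/ (stop, 1) does not rise → ill-formed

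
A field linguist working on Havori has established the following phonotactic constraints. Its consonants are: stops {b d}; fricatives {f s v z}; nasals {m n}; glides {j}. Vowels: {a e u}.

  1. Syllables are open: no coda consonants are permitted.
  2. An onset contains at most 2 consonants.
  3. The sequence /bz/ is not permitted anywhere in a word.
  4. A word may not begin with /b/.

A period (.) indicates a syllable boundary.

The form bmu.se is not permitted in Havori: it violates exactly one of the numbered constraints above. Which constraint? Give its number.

bmu.se: word begins with /b/.
This is a violation of constraint 4: "A word may not begin with /b/."
The remaining constraints (1, 2, 3) are satisfied.

4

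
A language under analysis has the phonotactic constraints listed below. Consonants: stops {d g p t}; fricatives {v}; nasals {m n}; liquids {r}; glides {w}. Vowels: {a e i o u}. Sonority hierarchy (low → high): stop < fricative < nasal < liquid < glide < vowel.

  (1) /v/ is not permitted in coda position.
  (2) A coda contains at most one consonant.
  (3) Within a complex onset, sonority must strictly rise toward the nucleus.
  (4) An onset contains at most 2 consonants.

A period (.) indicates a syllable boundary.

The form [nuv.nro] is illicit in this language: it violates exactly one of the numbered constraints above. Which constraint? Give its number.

[nuv.nro]: syllable 1 coda contains /v/.
This is a violation of constraint 1: "/v/ is not permitted in coda position."
The remaining constraints (2, 3, 4) are satisfied.

1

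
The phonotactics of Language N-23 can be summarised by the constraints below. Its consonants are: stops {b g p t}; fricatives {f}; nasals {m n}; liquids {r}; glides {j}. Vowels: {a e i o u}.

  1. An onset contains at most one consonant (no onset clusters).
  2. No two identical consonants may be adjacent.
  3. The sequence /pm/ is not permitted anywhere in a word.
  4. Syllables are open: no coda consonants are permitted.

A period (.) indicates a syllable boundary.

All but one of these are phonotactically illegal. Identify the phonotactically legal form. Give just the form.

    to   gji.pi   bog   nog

to

to — σ1 onset /t/, coda /∅/ ok → phonotactically legal
gji.pi — violates constraint 1: syllable 1 onset /gj/ has 2 consonants (> 1) → phonotactically illegal
bog — violates constraint 4: syllable 1 coda /g/ has 1 consonant (> 0) → phonotactically illegal
nog — violates constraint 4: syllable 1 coda /g/ has 1 consonant (> 0) → phonotactically illegal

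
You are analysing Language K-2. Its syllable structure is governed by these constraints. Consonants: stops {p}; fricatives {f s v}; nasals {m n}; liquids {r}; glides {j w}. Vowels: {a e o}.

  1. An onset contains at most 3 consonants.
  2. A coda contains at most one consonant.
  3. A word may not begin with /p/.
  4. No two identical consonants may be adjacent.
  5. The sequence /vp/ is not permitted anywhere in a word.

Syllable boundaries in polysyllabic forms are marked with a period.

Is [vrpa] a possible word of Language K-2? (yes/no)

yes

[vrpa] — σ1 onset /vrp/ (3C), coda /∅/ ok → well-formed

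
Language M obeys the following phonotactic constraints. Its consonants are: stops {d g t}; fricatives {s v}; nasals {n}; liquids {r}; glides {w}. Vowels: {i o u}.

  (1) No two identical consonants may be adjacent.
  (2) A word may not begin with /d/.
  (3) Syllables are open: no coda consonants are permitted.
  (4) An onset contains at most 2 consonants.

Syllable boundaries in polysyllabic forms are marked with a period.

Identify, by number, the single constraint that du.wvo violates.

du.wvo: word begins with /d/.
This is a violation of constraint 2: "A word may not begin with /d/."
The remaining constraints (1, 3, 4) are satisfied.

2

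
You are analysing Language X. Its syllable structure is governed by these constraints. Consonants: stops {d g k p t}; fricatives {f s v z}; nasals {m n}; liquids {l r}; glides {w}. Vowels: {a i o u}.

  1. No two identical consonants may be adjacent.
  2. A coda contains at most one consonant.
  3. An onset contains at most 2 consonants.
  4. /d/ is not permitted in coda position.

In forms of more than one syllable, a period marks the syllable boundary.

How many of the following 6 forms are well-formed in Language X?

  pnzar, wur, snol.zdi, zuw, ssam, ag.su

4

pnzar — violates constraint 3: syllable 1 onset /pnz/ has 3 consonants (> 2) → ill-formed
wur — σ1 onset /w/, coda /r/ ok → well-formed
snol.zdi — σ1 onset /sn/ (2C), coda /l/ ok; σ2 onset /zd/ (2C), coda /∅/ ok → well-formed
zuw — σ1 onset /z/, coda /w/ ok → well-formed
ssam — violates constraint 1: adjacent identical consonants /ss/ → ill-formed
ag.su — σ1 onset /∅/, coda /g/ ok; σ2 onset /s/, coda /∅/ ok → well-formed
Well-formed: wur, snol.zdi, zuw, ag.su → 4.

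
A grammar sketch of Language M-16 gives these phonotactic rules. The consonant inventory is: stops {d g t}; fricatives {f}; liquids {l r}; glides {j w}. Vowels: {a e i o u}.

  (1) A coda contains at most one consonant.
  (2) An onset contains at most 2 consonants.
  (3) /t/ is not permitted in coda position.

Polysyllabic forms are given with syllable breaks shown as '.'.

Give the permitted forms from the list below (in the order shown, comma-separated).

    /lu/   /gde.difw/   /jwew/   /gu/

/lu/ — σ1 onset /l/, coda /∅/ ok → permitted
/gde.difw/ — violates constraint 1: syllable 2 coda /fw/ has 2 consonants (> 1) → not permitted
/jwew/ — σ1 onset /jw/ (2C), coda /w/ ok → permitted
/gu/ — σ1 onset /g/, coda /∅/ ok → permitted

/lu/, /jwew/, /gu/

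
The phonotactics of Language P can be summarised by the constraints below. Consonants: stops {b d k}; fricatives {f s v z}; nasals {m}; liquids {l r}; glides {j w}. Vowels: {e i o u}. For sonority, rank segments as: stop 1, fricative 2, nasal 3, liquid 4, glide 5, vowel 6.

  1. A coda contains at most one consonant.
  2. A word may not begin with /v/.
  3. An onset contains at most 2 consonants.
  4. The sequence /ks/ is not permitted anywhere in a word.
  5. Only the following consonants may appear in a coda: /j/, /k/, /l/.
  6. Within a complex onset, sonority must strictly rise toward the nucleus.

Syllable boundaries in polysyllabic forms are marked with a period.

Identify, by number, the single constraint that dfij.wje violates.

6

dfij.wje: syllable 2 onset /wj/: /w/ (glide, 5) → /j/ (glide, 5) does not rise.
This is a violation of constraint 6: "Within a complex onset, sonority must strictly rise toward the nucleus."
The remaining constraints (1, 2, 3, 4, 5) are satisfied.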